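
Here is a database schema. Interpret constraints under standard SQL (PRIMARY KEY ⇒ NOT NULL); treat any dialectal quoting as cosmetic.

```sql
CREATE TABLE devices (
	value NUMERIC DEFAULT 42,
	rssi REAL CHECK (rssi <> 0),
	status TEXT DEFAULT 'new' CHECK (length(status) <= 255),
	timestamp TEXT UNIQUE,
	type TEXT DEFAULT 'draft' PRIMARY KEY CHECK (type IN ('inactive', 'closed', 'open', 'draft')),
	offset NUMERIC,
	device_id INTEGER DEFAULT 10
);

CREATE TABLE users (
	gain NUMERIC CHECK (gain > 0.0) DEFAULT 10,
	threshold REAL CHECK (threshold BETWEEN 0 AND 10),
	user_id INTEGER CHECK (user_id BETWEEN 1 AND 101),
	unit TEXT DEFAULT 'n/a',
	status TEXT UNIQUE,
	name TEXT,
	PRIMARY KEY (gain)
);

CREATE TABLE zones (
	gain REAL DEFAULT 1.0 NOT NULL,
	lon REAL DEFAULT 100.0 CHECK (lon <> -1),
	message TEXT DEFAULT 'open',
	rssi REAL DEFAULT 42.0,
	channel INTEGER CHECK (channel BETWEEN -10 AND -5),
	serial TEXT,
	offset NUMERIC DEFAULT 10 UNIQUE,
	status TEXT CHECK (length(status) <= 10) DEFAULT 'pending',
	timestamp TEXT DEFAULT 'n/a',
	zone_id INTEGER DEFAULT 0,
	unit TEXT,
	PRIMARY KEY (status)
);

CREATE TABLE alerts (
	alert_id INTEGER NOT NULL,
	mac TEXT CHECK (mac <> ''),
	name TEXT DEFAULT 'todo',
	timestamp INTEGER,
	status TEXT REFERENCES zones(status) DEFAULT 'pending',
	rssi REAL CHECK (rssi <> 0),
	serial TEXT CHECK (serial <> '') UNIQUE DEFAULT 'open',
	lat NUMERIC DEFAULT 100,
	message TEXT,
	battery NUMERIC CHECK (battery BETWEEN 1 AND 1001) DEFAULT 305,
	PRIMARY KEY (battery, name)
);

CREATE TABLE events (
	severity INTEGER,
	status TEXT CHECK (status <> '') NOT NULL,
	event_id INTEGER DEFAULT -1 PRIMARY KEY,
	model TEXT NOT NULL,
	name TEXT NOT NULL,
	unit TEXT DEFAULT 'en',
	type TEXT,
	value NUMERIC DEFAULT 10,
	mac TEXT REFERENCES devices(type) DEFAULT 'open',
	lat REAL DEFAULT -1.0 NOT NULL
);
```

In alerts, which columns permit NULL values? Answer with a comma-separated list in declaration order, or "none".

- alert_id: declared NOT NULL → not nullable.
- mac: CHECK does not forbid NULL (a CHECK constraint passes when its expression is NULL) → nullable.
- name: part of the PRIMARY KEY, which implies NOT NULL → not nullable.
- timestamp: no NOT NULL constraint applies → nullable.
- status: a foreign key column may be NULL unless separately constrained → nullable.
- rssi: CHECK does not forbid NULL (a CHECK constraint passes when its expression is NULL) → nullable.
- serial: CHECK does not forbid NULL (a CHECK constraint passes when its expression is NULL) → nullable.
- lat: DEFAULT only fills an omitted column; an explicit NULL is still allowed → nullable.
- message: no NOT NULL constraint applies → nullable.
- battery: part of the PRIMARY KEY, which implies NOT NULL → not nullable.

mac, timestamp, status, rssi, serial, lat, message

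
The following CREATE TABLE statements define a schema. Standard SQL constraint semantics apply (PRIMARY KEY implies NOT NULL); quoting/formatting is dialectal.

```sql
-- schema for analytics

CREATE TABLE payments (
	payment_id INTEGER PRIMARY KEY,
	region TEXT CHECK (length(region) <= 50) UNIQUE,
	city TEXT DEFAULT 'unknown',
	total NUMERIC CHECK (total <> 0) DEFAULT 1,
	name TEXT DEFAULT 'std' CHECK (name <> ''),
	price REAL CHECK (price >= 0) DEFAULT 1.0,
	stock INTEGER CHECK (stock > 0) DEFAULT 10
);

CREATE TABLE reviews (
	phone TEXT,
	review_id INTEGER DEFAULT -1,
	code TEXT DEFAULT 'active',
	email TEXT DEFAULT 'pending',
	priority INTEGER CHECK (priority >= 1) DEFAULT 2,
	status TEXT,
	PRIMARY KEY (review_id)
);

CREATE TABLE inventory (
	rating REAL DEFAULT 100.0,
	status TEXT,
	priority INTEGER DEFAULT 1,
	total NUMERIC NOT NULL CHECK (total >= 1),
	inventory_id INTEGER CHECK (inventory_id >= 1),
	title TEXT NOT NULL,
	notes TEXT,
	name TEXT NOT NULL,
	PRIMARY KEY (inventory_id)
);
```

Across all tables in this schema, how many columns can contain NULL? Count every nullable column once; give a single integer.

15

payments: 6 nullable (region, city, total, name, price, stock — PK (payment_id) and explicit NOT NULL columns excluded).
reviews: 5 nullable (phone, code, email, priority, status — PK (review_id) and explicit NOT NULL columns excluded).
inventory: 4 nullable (rating, status, priority, notes — PK (inventory_id) and explicit NOT NULL columns excluded).
Total: 6 + 5 + 4 = 15.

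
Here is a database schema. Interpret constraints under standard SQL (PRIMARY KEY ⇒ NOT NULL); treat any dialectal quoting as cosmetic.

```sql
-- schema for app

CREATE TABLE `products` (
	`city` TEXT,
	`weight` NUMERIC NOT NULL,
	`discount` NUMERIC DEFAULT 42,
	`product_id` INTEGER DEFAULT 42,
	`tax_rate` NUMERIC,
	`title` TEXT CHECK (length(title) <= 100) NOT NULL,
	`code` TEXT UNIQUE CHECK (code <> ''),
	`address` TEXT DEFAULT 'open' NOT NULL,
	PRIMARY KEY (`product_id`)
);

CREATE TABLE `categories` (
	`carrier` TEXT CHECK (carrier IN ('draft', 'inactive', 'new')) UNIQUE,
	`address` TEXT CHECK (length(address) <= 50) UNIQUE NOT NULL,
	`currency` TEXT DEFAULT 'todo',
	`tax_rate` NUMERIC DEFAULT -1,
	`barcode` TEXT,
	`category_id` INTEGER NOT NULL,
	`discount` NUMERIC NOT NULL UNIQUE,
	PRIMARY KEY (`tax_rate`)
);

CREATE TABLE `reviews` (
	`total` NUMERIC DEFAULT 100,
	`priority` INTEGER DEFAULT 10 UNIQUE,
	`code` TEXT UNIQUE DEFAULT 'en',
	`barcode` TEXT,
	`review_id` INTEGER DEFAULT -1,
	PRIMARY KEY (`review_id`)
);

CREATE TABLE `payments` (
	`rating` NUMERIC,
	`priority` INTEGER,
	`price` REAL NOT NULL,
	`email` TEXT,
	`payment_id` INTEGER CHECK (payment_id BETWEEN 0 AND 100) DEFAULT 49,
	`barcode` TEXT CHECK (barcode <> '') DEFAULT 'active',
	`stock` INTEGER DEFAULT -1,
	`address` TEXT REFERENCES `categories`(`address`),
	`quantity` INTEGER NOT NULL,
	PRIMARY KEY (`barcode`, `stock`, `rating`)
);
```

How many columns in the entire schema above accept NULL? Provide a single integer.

15

products: 4 nullable (city, discount, tax_rate, code — PK (product_id) and explicit NOT NULL columns excluded).
categories: 3 nullable (carrier, currency, barcode — PK (tax_rate) and explicit NOT NULL columns excluded).
reviews: 4 nullable (total, priority, code, barcode — PK (review_id) and explicit NOT NULL columns excluded).
payments: 4 nullable (priority, email, payment_id, address — PK (barcode, stock, rating) and explicit NOT NULL columns excluded).
Total: 4 + 3 + 4 + 4 = 15.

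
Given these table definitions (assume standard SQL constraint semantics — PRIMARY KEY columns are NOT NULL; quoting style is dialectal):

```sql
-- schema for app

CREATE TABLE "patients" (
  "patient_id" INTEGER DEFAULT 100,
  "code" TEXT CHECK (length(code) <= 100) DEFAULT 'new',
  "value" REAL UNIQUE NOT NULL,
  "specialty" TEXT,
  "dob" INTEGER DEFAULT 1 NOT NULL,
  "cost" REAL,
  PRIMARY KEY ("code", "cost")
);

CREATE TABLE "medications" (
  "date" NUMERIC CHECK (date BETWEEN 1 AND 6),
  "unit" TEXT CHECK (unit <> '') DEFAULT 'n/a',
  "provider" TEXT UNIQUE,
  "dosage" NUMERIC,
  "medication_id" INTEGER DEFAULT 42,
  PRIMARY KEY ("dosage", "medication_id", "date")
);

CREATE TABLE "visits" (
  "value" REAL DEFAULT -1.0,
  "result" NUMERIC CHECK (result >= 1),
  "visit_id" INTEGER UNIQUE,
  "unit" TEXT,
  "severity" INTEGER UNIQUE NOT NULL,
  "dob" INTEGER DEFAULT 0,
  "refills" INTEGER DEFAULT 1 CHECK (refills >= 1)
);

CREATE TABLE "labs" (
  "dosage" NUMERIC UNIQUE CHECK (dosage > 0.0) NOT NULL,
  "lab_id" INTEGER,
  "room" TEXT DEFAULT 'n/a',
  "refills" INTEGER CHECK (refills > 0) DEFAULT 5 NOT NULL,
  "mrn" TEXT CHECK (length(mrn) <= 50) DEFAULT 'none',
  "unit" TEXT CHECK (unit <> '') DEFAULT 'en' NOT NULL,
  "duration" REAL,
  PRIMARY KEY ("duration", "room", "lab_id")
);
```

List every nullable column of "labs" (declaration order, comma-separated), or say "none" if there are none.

mrn

- dosage: declared NOT NULL → not nullable.
- lab_id: part of the PRIMARY KEY, which implies NOT NULL → not nullable.
- room: part of the PRIMARY KEY, which implies NOT NULL → not nullable.
- refills: declared NOT NULL → not nullable.
- mrn: CHECK does not forbid NULL (a CHECK constraint passes when its expression is NULL) → nullable.
- unit: declared NOT NULL → not nullable.
- duration: part of the PRIMARY KEY, which implies NOT NULL → not nullable.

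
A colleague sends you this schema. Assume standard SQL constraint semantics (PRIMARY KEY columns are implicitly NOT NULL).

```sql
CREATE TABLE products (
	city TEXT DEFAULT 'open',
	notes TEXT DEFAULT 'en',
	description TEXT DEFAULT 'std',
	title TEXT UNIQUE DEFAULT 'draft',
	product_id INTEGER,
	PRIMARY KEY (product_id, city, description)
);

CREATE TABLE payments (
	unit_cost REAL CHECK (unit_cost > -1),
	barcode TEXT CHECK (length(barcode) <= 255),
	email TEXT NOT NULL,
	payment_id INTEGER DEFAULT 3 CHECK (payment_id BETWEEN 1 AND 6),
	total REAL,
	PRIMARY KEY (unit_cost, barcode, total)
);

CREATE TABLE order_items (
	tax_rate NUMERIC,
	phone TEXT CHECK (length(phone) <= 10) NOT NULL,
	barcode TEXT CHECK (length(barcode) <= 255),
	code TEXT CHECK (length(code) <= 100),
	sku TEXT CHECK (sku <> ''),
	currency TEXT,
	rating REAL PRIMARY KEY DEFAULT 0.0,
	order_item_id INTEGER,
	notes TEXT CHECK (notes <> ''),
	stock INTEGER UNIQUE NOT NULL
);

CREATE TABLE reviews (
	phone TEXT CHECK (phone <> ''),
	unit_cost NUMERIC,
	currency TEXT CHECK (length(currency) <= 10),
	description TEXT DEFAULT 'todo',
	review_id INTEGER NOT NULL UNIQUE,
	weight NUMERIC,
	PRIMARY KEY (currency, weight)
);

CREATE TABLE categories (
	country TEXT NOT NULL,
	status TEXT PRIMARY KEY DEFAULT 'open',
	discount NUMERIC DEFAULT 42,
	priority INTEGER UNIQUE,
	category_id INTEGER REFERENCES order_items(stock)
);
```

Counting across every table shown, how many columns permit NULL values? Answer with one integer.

products: 2 nullable (notes, title — PK (product_id, city, description) and explicit NOT NULL columns excluded).
payments: 1 nullable (payment_id — PK (unit_cost, barcode, total) and explicit NOT NULL columns excluded).
order_items: 7 nullable (tax_rate, barcode, code, sku, currency, order_item_id, notes — PK (rating) and explicit NOT NULL columns excluded).
reviews: 3 nullable (phone, unit_cost, description — PK (currency, weight) and explicit NOT NULL columns excluded).
categories: 3 nullable (discount, priority, category_id — PK (status) and explicit NOT NULL columns excluded).
Total: 2 + 1 + 7 + 3 + 3 = 16.

16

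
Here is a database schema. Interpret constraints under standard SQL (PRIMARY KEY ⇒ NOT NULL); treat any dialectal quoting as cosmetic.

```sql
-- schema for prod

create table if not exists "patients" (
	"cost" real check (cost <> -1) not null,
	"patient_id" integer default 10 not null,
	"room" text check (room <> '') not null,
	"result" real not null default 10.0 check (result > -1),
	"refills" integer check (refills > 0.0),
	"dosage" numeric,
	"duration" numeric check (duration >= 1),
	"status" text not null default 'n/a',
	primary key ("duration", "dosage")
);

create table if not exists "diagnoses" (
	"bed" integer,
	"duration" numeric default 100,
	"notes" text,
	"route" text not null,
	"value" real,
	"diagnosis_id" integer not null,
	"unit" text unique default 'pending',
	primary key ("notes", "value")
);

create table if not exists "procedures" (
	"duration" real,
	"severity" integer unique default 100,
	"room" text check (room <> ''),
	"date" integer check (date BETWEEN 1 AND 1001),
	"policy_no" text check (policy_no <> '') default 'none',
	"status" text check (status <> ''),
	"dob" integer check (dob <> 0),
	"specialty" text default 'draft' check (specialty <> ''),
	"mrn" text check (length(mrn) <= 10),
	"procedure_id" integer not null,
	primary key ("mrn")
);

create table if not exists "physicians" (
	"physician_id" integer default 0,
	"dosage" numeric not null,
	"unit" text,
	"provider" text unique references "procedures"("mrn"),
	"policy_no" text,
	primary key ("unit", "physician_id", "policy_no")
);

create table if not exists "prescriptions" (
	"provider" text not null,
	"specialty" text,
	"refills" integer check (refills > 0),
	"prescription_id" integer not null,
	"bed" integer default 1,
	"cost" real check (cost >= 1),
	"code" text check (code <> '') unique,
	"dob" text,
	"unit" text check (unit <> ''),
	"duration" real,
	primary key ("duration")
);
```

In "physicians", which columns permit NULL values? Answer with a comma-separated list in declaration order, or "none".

- physician_id: part of the PRIMARY KEY, which implies NOT NULL → not nullable.
- dosage: declared NOT NULL → not nullable.
- unit: part of the PRIMARY KEY, which implies NOT NULL → not nullable.
- provider: a foreign key column may be NULL unless separately constrained → nullable.
- policy_no: part of the PRIMARY KEY, which implies NOT NULL → not nullable.

provider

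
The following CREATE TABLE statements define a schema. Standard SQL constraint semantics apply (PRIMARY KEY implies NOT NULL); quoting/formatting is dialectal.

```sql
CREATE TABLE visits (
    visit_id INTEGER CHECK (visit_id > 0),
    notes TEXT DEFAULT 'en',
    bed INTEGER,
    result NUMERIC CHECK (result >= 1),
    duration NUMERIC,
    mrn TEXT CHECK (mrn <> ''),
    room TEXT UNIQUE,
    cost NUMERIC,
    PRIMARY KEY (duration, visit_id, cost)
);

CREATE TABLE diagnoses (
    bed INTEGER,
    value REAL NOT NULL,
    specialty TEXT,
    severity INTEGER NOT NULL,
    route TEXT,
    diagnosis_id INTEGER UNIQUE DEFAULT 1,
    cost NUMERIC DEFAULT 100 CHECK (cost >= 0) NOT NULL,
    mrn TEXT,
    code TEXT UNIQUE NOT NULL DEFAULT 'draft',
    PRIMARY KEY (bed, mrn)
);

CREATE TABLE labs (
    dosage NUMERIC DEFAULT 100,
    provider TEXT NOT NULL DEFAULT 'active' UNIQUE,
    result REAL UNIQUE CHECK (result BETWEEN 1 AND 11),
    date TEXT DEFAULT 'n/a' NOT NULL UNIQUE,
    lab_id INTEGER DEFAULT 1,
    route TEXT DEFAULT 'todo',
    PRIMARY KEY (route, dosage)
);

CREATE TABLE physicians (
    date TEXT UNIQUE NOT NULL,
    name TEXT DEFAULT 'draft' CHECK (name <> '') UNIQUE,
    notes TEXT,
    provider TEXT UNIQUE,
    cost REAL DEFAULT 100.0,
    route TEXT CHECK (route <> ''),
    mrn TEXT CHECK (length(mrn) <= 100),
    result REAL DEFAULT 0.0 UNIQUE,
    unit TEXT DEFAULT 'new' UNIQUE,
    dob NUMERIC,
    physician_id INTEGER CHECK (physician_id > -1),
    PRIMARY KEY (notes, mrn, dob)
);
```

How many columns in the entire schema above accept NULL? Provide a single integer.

visits: 5 nullable (notes, bed, result, mrn, room — PK (duration, visit_id, cost) and explicit NOT NULL columns excluded).
diagnoses: 3 nullable (specialty, route, diagnosis_id — PK (bed, mrn) and explicit NOT NULL columns excluded).
labs: 2 nullable (result, lab_id — PK (route, dosage) and explicit NOT NULL columns excluded).
physicians: 7 nullable (name, provider, cost, route, result, unit, physician_id — PK (notes, mrn, dob) and explicit NOT NULL columns excluded).
Total: 5 + 3 + 2 + 7 = 17.

17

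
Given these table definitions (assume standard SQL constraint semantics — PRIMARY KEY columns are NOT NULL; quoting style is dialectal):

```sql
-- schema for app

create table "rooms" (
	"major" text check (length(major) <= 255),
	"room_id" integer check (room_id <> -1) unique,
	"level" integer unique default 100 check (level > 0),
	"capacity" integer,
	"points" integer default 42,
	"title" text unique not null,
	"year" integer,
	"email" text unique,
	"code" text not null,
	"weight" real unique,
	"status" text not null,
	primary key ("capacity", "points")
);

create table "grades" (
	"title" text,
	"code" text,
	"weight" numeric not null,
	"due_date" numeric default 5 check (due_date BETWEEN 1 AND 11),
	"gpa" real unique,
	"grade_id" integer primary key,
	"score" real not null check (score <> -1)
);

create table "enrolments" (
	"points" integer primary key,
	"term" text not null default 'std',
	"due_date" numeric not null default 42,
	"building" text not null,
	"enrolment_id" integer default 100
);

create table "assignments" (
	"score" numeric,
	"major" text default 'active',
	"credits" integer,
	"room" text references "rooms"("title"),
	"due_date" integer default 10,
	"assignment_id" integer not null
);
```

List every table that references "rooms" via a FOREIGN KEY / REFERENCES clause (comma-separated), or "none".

assignments

- assignments.room references rooms(title).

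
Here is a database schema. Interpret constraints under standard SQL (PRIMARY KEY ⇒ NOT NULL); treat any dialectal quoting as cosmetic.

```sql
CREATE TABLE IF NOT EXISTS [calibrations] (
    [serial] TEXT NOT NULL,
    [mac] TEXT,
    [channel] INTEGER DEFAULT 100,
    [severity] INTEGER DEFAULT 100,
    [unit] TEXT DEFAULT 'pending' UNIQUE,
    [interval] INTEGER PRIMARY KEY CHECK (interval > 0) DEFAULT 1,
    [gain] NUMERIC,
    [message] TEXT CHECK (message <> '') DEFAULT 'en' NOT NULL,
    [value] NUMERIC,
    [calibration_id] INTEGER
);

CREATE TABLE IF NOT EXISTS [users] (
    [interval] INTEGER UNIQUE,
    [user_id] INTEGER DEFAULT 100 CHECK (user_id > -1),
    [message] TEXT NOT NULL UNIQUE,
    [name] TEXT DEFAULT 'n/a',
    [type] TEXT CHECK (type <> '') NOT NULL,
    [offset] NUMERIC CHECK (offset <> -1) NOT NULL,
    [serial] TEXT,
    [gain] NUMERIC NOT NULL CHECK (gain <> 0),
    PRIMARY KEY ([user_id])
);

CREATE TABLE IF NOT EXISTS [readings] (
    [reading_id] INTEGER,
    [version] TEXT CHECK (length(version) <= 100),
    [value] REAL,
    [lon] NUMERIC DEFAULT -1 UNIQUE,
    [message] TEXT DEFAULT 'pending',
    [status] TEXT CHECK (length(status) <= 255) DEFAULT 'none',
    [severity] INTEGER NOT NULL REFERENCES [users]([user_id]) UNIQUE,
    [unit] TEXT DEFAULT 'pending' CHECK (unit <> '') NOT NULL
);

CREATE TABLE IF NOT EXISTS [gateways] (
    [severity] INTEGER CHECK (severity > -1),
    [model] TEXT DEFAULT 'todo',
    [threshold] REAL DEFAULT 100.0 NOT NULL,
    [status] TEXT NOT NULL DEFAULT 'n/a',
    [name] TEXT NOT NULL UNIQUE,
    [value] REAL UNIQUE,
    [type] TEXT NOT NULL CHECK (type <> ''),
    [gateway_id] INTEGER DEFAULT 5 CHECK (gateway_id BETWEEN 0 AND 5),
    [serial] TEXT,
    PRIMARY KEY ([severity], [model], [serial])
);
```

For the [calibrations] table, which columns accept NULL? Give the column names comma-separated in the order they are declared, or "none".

- serial: declared NOT NULL → not nullable.
- mac: no NOT NULL constraint applies → nullable.
- channel: DEFAULT only fills an omitted column; an explicit NULL is still allowed → nullable.
- severity: DEFAULT only fills an omitted column; an explicit NULL is still allowed → nullable.
- unit: UNIQUE does not imply NOT NULL → nullable.
- interval: part of the PRIMARY KEY, which implies NOT NULL → not nullable.
- gain: no NOT NULL constraint applies → nullable.
- message: declared NOT NULL → not nullable.
- value: no NOT NULL constraint applies → nullable.
- calibration_id: no NOT NULL constraint applies → nullable.

mac, channel, severity, unit, gain, value, calibration_id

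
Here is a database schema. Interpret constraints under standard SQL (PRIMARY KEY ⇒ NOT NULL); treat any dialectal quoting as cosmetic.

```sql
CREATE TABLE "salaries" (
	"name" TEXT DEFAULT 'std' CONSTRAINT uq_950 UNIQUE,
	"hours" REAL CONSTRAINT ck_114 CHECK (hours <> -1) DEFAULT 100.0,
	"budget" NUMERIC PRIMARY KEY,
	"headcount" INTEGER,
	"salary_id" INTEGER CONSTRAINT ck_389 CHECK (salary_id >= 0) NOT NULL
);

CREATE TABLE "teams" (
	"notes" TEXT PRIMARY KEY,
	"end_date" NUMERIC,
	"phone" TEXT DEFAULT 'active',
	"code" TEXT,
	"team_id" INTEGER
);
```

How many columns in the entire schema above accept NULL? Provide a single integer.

salaries: 3 nullable (name, hours, headcount — PK (budget) and explicit NOT NULL columns excluded).
teams: 4 nullable (end_date, phone, code, team_id — PK (notes) and explicit NOT NULL columns excluded).
Total: 3 + 4 = 7.

7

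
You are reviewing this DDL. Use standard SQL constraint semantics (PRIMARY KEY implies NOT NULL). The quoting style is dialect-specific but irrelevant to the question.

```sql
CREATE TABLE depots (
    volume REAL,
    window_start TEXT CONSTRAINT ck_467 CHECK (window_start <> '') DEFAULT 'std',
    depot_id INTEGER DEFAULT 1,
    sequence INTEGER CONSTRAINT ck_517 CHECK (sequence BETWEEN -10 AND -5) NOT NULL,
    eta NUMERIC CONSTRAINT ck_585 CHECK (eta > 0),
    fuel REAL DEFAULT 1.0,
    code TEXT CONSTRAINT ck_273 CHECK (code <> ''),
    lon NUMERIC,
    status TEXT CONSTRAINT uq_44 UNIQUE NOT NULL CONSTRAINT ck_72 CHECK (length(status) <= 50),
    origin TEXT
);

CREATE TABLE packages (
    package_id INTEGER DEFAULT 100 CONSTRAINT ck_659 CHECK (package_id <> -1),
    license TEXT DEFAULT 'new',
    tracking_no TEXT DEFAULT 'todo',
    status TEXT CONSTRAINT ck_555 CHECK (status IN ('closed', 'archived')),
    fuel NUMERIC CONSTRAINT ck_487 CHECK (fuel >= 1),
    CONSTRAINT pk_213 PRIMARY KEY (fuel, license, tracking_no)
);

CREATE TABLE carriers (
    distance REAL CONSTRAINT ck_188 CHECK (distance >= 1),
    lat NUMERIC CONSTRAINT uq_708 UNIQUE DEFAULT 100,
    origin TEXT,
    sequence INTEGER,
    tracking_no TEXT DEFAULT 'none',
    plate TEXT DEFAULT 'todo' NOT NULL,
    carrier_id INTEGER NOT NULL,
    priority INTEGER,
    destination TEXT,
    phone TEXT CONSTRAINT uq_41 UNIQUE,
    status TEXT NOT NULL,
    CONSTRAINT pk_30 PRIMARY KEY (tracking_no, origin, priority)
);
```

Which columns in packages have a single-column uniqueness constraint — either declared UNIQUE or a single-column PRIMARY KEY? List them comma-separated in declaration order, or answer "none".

none

- package_id: no UNIQUE or single-column PK constraint.
- license: part of a composite PRIMARY KEY — only the tuple is unique, not this column on its own.
- tracking_no: part of a composite PRIMARY KEY — only the tuple is unique, not this column on its own.
- status: no UNIQUE or single-column PK constraint.
- fuel: part of a composite PRIMARY KEY — only the tuple is unique, not this column on its own.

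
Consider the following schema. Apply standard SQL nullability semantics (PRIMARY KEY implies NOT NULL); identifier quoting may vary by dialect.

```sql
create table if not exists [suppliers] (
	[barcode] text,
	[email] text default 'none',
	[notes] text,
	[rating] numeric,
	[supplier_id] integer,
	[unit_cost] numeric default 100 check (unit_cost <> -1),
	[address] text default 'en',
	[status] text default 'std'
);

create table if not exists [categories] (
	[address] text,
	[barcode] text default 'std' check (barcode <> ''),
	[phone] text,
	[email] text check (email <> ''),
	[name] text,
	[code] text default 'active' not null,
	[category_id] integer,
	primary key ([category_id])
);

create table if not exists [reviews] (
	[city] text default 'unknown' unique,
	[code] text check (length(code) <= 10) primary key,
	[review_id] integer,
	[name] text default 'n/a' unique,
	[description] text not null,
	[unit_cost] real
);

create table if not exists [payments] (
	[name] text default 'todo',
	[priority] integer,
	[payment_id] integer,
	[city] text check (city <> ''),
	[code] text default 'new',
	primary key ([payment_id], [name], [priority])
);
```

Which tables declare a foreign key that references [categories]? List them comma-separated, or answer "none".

No REFERENCES clause anywhere in the schema names categories.

none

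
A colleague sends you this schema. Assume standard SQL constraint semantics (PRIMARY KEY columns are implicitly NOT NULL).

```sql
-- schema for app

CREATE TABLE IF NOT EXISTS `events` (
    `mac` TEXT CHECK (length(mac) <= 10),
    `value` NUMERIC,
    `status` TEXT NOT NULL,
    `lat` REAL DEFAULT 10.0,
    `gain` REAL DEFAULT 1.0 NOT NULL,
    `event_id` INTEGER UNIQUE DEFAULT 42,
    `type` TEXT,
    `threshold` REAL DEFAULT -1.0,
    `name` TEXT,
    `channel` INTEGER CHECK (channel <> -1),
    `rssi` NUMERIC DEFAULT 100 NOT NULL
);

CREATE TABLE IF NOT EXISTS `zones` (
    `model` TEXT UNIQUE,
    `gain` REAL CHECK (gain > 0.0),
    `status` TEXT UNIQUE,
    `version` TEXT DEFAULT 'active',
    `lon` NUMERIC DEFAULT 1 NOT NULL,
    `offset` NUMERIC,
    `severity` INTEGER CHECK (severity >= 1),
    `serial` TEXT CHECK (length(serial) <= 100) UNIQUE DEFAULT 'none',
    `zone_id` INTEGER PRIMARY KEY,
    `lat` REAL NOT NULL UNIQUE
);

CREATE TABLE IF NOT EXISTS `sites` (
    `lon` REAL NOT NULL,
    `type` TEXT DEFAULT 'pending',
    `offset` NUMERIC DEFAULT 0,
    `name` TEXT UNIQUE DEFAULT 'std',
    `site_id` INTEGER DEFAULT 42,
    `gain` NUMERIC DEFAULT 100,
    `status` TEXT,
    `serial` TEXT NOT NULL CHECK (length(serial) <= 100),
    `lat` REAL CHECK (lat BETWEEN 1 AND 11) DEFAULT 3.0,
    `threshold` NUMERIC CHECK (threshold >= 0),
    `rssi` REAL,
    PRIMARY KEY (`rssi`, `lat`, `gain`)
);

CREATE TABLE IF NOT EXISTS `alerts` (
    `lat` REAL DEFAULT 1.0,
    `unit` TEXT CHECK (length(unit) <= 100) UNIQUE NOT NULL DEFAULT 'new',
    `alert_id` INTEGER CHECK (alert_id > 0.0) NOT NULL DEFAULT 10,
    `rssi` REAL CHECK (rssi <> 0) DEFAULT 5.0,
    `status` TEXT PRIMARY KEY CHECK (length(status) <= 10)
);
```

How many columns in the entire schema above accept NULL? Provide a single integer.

events: 8 nullable (mac, value, lat, event_id, type, threshold, name, channel — PK none and explicit NOT NULL columns excluded).
zones: 7 nullable (model, gain, status, version, offset, severity, serial — PK (zone_id) and explicit NOT NULL columns excluded).
sites: 6 nullable (type, offset, name, site_id, status, threshold — PK (rssi, lat, gain) and explicit NOT NULL columns excluded).
alerts: 2 nullable (lat, rssi — PK (status) and explicit NOT NULL columns excluded).
Total: 8 + 7 + 6 + 2 = 23.

23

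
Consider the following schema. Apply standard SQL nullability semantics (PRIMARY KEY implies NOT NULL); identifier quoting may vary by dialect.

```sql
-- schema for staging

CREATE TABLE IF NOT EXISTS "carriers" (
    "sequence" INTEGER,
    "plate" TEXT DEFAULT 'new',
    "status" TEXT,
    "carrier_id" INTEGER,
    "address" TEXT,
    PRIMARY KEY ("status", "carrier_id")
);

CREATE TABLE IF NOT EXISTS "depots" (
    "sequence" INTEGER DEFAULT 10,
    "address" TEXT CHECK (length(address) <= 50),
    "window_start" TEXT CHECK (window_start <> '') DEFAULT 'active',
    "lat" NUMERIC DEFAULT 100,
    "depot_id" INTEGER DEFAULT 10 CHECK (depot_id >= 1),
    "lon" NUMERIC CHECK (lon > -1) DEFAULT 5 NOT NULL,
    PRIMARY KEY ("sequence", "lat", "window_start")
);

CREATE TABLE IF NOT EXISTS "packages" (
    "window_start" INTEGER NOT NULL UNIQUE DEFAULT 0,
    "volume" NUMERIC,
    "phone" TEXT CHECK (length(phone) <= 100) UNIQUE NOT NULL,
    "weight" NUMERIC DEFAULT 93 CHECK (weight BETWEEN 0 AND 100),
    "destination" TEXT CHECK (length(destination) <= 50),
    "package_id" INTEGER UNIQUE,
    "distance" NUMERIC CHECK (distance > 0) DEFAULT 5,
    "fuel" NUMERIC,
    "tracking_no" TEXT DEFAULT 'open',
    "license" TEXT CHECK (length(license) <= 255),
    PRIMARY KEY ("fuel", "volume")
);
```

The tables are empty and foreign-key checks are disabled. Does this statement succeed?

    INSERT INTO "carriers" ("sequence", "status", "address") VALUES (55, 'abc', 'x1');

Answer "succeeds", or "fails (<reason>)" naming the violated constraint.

fails (NOT NULL on carrier_id)

carrier_id is omitted from the column list and has no DEFAULT, so it would receive NULL.
But carrier_id is part of the PRIMARY KEY (implied NOT NULL).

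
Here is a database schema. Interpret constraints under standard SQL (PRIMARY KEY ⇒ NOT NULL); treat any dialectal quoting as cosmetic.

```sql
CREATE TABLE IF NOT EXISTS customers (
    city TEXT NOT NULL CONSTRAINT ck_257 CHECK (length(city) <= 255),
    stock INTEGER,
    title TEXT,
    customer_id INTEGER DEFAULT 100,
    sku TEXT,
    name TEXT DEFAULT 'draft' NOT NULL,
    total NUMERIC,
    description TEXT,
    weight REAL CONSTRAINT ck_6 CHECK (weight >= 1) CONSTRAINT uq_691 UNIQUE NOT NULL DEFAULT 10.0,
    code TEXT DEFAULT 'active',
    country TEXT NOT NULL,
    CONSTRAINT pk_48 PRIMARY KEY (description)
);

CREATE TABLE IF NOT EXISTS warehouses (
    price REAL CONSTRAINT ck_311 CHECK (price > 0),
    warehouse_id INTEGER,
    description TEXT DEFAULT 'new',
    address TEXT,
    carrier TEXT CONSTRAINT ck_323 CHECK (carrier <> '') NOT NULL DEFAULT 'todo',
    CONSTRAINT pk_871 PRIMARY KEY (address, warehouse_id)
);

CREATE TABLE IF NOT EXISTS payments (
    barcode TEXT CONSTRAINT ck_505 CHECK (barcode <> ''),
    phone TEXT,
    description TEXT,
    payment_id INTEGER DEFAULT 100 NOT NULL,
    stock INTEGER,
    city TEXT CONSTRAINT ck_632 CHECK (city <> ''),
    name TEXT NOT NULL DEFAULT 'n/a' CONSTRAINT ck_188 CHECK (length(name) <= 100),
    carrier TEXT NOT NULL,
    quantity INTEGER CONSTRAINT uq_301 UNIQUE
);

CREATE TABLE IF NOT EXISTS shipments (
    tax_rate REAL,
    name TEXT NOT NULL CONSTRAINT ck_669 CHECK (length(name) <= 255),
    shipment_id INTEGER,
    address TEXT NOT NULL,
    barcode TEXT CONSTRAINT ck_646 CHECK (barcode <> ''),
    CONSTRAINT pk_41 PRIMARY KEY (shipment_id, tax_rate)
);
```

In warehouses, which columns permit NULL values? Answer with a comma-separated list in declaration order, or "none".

- price: CHECK does not forbid NULL (a CHECK constraint passes when its expression is NULL) → nullable.
- warehouse_id: part of the PRIMARY KEY, which implies NOT NULL → not nullable.
- description: DEFAULT only fills an omitted column; an explicit NULL is still allowed → nullable.
- address: part of the PRIMARY KEY, which implies NOT NULL → not nullable.
- carrier: declared NOT NULL → not nullable.

price, description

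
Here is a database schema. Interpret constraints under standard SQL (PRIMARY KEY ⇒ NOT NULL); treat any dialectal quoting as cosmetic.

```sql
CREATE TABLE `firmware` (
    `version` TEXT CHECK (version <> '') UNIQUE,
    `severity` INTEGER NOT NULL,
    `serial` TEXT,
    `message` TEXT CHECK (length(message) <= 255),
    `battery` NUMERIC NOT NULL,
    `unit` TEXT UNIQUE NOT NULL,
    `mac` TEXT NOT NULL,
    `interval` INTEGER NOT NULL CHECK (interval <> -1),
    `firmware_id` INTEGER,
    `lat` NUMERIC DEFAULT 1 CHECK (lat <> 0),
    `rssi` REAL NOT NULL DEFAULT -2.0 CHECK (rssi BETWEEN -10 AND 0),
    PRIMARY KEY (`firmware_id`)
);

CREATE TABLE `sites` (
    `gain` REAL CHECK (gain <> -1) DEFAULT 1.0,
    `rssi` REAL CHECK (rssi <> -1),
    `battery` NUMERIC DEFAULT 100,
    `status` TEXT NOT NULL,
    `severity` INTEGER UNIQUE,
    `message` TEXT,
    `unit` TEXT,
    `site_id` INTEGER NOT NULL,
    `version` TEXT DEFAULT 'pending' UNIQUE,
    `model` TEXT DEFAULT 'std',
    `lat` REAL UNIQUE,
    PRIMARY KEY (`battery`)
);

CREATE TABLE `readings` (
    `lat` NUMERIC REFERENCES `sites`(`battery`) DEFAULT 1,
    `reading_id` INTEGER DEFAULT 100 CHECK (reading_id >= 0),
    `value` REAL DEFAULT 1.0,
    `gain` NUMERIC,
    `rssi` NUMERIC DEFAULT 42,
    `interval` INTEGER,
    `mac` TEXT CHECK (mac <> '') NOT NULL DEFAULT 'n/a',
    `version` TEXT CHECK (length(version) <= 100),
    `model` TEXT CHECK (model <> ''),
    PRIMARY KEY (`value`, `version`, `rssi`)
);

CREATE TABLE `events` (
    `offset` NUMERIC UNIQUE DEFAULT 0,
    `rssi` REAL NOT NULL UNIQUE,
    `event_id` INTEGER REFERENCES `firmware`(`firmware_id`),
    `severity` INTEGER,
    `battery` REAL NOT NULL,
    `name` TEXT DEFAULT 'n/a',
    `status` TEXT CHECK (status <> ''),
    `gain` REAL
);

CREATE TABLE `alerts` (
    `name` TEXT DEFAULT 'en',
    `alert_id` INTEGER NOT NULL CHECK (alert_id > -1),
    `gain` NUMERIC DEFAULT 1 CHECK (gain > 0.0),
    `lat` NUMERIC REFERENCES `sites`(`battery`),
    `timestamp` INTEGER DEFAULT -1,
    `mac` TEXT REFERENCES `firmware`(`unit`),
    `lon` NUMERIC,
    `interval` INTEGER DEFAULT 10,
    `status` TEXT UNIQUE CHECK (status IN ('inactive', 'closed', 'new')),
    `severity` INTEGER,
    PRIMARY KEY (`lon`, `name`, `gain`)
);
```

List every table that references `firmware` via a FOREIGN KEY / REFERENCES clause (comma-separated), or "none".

- events.event_id references firmware(firmware_id).
- alerts.mac references firmware(unit).

events, alerts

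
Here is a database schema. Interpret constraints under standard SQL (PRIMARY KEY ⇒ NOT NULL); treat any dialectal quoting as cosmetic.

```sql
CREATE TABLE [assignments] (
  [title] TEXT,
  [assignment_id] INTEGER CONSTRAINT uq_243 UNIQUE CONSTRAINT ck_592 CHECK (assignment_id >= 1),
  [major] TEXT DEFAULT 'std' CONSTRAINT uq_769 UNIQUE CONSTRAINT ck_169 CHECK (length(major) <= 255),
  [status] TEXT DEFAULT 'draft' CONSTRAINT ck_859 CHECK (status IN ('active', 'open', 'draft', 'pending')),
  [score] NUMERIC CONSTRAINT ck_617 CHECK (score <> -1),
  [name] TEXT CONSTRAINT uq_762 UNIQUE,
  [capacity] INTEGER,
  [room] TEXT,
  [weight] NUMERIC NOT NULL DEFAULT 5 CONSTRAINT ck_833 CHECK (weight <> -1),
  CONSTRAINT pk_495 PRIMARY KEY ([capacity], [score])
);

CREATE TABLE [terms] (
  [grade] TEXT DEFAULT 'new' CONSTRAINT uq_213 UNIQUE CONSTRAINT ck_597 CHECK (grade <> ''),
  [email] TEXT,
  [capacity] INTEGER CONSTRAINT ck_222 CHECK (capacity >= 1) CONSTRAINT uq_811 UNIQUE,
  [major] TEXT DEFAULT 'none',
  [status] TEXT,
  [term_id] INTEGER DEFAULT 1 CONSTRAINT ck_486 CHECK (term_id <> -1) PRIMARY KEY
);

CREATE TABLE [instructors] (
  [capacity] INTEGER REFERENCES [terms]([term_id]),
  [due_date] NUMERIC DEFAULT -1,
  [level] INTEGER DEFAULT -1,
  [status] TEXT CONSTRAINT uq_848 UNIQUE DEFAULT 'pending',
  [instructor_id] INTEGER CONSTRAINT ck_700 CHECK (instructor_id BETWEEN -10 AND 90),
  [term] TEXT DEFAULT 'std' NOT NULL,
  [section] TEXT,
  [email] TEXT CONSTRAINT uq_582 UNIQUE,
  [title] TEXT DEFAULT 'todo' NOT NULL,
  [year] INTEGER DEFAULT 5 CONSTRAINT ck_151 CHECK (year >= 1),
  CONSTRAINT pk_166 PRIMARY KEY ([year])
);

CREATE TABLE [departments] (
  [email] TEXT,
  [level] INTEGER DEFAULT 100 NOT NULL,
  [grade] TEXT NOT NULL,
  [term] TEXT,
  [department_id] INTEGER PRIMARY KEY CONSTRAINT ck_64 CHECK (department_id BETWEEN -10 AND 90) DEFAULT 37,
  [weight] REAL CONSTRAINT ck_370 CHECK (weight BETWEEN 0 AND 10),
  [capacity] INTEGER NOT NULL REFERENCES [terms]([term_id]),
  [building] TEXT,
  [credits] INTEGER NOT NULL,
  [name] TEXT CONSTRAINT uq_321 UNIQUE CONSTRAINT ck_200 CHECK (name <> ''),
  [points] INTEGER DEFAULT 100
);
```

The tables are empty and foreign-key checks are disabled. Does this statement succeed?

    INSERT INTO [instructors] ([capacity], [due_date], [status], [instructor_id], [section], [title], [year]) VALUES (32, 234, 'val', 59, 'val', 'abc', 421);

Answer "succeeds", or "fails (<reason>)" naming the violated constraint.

NOT NULL columns: term defaults to 'std'; title is supplied; year is supplied.
CHECK constraints: 59 satisfies (instructor_id BETWEEN -10 AND 90); 421 satisfies (year >= 1).
No constraint is violated.

succeeds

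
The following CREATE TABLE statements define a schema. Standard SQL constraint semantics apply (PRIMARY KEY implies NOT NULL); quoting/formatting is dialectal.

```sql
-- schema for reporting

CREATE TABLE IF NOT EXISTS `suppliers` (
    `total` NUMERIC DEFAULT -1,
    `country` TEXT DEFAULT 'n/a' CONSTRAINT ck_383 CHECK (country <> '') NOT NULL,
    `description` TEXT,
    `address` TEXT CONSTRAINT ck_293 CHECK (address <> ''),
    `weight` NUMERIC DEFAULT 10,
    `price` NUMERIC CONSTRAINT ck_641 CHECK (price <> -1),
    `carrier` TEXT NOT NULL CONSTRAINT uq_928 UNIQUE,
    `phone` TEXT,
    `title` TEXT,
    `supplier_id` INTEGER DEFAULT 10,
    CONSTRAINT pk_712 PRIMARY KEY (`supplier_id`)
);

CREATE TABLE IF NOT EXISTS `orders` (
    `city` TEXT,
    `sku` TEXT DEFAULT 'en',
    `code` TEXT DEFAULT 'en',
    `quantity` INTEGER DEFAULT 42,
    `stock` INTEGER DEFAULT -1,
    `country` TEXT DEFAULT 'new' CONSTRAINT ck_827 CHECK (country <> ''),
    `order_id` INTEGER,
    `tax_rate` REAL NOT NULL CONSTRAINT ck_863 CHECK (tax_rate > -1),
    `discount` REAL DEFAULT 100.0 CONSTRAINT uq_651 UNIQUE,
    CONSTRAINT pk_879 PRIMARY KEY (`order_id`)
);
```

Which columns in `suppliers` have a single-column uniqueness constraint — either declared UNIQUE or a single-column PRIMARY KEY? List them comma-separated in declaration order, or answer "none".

carrier, supplier_id

- total: no UNIQUE or single-column PK constraint.
- country: no UNIQUE or single-column PK constraint.
- description: no UNIQUE or single-column PK constraint.
- address: no UNIQUE or single-column PK constraint.
- weight: no UNIQUE or single-column PK constraint.
- price: no UNIQUE or single-column PK constraint.
- carrier: declared UNIQUE → unique.
- phone: no UNIQUE or single-column PK constraint.
- title: no UNIQUE or single-column PK constraint.
- supplier_id: single-column PRIMARY KEY → unique.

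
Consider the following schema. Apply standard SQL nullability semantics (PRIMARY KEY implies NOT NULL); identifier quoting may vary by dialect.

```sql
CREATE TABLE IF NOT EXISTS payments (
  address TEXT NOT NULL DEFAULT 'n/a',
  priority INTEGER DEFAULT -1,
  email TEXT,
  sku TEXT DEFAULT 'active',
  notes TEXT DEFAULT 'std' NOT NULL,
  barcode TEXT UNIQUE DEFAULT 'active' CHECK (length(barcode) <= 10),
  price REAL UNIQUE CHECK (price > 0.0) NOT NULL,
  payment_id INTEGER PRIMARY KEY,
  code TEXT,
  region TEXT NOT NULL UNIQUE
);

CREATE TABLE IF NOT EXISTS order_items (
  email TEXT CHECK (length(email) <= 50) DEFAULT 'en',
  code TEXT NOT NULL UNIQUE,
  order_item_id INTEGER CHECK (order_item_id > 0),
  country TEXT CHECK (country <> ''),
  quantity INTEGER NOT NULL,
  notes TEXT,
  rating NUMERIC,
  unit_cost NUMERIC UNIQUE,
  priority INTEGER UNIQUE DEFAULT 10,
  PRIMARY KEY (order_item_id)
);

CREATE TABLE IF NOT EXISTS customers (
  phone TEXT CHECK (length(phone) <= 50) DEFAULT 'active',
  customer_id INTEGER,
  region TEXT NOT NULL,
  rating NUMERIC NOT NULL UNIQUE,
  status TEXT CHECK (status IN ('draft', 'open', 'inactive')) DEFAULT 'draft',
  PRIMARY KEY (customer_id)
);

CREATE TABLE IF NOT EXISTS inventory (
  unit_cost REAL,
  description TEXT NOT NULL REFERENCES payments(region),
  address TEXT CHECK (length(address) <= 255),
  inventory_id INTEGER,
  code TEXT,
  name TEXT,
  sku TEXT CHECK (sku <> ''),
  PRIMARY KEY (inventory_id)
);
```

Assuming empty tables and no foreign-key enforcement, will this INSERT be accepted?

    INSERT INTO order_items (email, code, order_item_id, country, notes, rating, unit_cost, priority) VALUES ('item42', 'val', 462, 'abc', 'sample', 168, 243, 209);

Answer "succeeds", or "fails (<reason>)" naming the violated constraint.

fails (NOT NULL on quantity)

quantity is omitted from the column list and has no DEFAULT, so it would receive NULL.
But quantity is declared NOT NULL.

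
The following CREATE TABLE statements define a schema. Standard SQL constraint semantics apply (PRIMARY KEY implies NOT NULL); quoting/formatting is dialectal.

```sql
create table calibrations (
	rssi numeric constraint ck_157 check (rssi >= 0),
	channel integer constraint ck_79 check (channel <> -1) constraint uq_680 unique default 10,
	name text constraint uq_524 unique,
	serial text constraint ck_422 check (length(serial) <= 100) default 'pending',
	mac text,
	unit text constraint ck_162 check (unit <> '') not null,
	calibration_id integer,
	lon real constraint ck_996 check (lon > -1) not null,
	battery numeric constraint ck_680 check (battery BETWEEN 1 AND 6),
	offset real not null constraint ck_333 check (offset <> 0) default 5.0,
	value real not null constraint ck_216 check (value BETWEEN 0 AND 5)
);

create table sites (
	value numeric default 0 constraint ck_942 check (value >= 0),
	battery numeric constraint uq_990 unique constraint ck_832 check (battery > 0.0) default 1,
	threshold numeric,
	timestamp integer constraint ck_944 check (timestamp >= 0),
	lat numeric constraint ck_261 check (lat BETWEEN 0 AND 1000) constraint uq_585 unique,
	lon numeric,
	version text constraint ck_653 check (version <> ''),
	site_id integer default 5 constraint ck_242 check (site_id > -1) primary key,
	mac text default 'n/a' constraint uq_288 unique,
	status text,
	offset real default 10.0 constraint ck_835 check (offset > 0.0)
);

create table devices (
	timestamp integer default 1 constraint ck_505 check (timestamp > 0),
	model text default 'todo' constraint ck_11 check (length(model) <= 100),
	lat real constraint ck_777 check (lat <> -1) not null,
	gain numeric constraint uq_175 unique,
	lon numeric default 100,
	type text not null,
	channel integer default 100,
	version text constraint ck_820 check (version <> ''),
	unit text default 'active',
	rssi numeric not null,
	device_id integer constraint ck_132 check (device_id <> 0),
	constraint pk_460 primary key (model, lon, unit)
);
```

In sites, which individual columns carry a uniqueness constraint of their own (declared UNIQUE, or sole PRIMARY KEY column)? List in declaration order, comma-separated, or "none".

- value: no UNIQUE or single-column PK constraint.
- battery: declared UNIQUE → unique.
- threshold: no UNIQUE or single-column PK constraint.
- timestamp: no UNIQUE or single-column PK constraint.
- lat: declared UNIQUE → unique.
- lon: no UNIQUE or single-column PK constraint.
- version: no UNIQUE or single-column PK constraint.
- site_id: single-column PRIMARY KEY → unique.
- mac: declared UNIQUE → unique.
- status: no UNIQUE or single-column PK constraint.
- offset: no UNIQUE or single-column PK constraint.

battery, lat, site_id, mac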